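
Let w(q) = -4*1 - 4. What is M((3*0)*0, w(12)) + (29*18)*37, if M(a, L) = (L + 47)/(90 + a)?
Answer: 579433/30 ≈ 19314.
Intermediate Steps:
w(q) = -8 (w(q) = -4 - 4 = -8)
M(a, L) = (47 + L)/(90 + a)
M((3*0)*0, w(12)) + (29*18)*37 = (47 - 8)/(90 + (3*0)*0) + (29*18)*37 = 39/(90 + 0*0) + 522*37 = 39/(90 + 0) + 19314 = 39/90 + 19314 = (1/90)*39 + 19314 = 13/30 + 19314 = 579433/30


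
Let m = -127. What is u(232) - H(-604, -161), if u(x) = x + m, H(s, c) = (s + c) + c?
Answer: 1031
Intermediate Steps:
H(s, c) = s + 2*c (H(s, c) = (c + s) + c = s + 2*c)
u(x) = -127 + x (u(x) = x - 127 = -127 + x)
u(232) - H(-604, -161) = (-127 + 232) - (-604 + 2*(-161)) = 105 - (-604 - 322) = 105 - 1*(-926) = 105 + 926 = 1031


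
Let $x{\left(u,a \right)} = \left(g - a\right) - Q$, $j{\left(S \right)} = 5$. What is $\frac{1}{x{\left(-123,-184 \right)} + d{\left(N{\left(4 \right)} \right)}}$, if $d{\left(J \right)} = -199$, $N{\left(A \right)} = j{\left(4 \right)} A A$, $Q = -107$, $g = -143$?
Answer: $- \frac{1}{51} \approx -0.019608$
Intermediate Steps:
$N{\left(A \right)} = 5 A^{2}$ ($N{\left(A \right)} = 5 A A = 5 A^{2}$)
$x{\left(u,a \right)} = -36 - a$ ($x{\left(u,a \right)} = \left(-143 - a\right) - -107 = \left(-143 - a\right) + 107 = -36 - a$)
$\frac{1}{x{\left(-123,-184 \right)} + d{\left(N{\left(4 \right)} \right)}} = \frac{1}{\left(-36 - -184\right) - 199} = \frac{1}{\left(-36 + 184\right) - 199} = \frac{1}{148 - 199} = \frac{1}{-51} = - \frac{1}{51}$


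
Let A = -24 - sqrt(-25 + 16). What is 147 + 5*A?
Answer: 27 - 15*I ≈ 27.0 - 15.0*I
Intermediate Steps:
A = -24 - 3*I (A = -24 - sqrt(-9) = -24 - 3*I ≈ -24.0 - 3.0*I)
147 + 5*A = 147 + 5*(-24 - 3*I) = 147 + (-120 - 15*I) = 27 - 15*I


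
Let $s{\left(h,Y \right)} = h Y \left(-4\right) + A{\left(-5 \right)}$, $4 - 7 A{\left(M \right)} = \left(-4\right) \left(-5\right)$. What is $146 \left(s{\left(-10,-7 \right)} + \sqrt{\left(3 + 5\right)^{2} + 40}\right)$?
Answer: $- \frac{288496}{7} + 292 \sqrt{26} \approx -39725.0$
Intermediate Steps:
$A{\left(M \right)} = - \frac{16}{7}$ ($A{\left(M \right)} = \frac{4}{7} - \frac{\left(-4\right) \left(-5\right)}{7} = \frac{4}{7} - \frac{20}{7} = - \frac{16}{7}$)
$s{\left(h,Y \right)} = - \frac{16}{7} - 4 Y h$ ($s{\left(h,Y \right)} = h Y \left(-4\right) - \frac{16}{7} = Y h \left(-4\right) - \frac{16}{7} = - 4 Y h - \frac{16}{7} = - \frac{16}{7} - 4 Y h$)
$146 \left(s{\left(-10,-7 \right)} + \sqrt{\left(3 + 5\right)^{2} + 40}\right) = 146 \left(\left(- \frac{16}{7} - \left(-28\right) \left(-10\right)\right) + \sqrt{\left(3 + 5\right)^{2} + 40}\right) = 146 \left(\left(- \frac{16}{7} - 280\right) + \sqrt{8^{2} + 40}\right) = 146 \left(- \frac{1976}{7} + \sqrt{64 + 40}\right) = 146 \left(- \frac{1976}{7} + \sqrt{104}\right) = 146 \left(- \frac{1976}{7} + 2 \sqrt{26}\right) = - \frac{288496}{7} + 292 \sqrt{26}$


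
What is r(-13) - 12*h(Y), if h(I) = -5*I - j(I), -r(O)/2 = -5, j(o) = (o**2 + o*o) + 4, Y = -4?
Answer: 202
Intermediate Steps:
j(o) = 4 + 2*o**2 (j(o) = (o**2 + o**2) + 4 = 2*o**2 + 4 = 4 + 2*o**2)
r(O) = 10 (r(O) = -2*(-5) = 10)
h(I) = -4 - 5*I - 2*I**2 (h(I) = -5*I - (4 + 2*I**2) = -5*I + (-4 - 2*I**2) = -4 - 5*I - 2*I**2)
r(-13) - 12*h(Y) = 10 - 12*(-4 - 5*(-4) - 2*(-4)**2) = 10 - 12*(-4 + 20 - 2*16) = 10 - 12*(-4 + 20 - 32) = 10 - 12*(-16) = 10 - 1*(-192) = 10 + 192 = 202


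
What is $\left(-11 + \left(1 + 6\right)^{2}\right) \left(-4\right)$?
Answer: $-152$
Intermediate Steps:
$\left(-11 + \left(1 + 6\right)^{2}\right) \left(-4\right) = \left(-11 + 7^{2}\right) \left(-4\right) = \left(-11 + 49\right) \left(-4\right) = 38 \left(-4\right) = -152$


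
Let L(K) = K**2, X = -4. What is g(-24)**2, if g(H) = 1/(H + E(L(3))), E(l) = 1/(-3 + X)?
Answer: 49/28561 ≈ 0.0017156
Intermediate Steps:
E(l) = -1/7 (E(l) = 1/(-3 - 4) = 1/(-7) = -1/7)
g(H) = 1/(-1/7 + H) (g(H) = 1/(H - 1/7) = 1/(-1/7 + H))
g(-24)**2 = (7/(-1 + 7*(-24)))**2 = (7/(-1 - 168))**2 = (7/(-169))**2 = (7*(-1/169))**2 = (-7/169)**2 = 49/28561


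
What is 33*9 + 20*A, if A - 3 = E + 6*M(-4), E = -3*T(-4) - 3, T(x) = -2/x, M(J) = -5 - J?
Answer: 147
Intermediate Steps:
E = -9/2 (E = -(-6)/(-4) - 3 = -(-6)*(-1)/4 - 3 = -3*½ - 3 = -3/2 - 3 = -9/2 ≈ -4.5000)
A = -15/2 (A = 3 + (-9/2 + 6*(-5 - 1*(-4))) = 3 + (-9/2 + 6*(-5 + 4)) = 3 + (-9/2 + 6*(-1)) = 3 + (-9/2 - 6) = 3 - 21/2 = -15/2 ≈ -7.5000)
33*9 + 20*A = 33*9 + 20*(-15/2) = 297 - 150 = 147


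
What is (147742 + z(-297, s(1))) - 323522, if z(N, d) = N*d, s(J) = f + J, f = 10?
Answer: -179047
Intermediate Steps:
s(J) = 10 + J
(147742 + z(-297, s(1))) - 323522 = (147742 - 297*(10 + 1)) - 323522 = (147742 - 297*11) - 323522 = (147742 - 3267) - 323522 = 144475 - 323522 = -179047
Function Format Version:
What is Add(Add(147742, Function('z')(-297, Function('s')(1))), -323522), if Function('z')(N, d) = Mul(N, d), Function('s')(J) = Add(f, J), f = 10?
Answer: -179047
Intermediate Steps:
Function('s')(J) = Add(10, J)
Add(Add(147742, Function('z')(-297, Function('s')(1))), -323522) = Add(Add(147742, Mul(-297, Add(10, 1))), -323522) = Add(Add(147742, Mul(-297, 11)), -323522) = Add(Add(147742, -3267), -323522) = Add(144475, -323522) = -179047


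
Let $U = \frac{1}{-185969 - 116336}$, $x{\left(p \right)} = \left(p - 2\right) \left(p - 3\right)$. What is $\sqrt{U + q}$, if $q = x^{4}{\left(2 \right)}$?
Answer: $\frac{i \sqrt{302305}}{302305} \approx 0.0018188 i$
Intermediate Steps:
$x{\left(p \right)} = \left(-3 + p\right) \left(-2 + p\right)$ ($x{\left(p \right)} = \left(-2 + p\right) \left(-3 + p\right) = \left(-3 + p\right) \left(-2 + p\right)$)
$U = - \frac{1}{302305}$ ($U = \frac{1}{-302305} = - \frac{1}{302305} \approx -3.3079 \cdot 10^{-6}$)
$q = 0$ ($q = \left(6 + 2^{2} - 10\right)^{4} = \left(6 + 4 - 10\right)^{4} = 0^{4} = 0$)
$\sqrt{U + q} = \sqrt{- \frac{1}{302305} + 0} = \sqrt{- \frac{1}{302305}} = \frac{i \sqrt{302305}}{302305}$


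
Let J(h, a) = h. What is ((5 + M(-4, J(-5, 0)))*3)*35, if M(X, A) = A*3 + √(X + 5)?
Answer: -945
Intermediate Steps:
M(X, A) = √(5 + X) + 3*A (M(X, A) = 3*A + √(5 + X) = √(5 + X) + 3*A)
((5 + M(-4, J(-5, 0)))*3)*35 = ((5 + (√(5 - 4) + 3*(-5)))*3)*35 = ((5 + (√1 - 15))*3)*35 = ((5 + (1 - 15))*3)*35 = ((5 - 14)*3)*35 = -9*3*35 = -27*35 = -945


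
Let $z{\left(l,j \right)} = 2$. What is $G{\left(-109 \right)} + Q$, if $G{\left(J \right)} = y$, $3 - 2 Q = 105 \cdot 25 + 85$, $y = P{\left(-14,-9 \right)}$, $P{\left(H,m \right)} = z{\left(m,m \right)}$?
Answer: $- \frac{2703}{2} \approx -1351.5$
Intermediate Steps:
$P{\left(H,m \right)} = 2$
$y = 2$
$Q = - \frac{2707}{2}$ ($Q = \frac{3}{2} - \frac{105 \cdot 25 + 85}{2} = \frac{3}{2} - \frac{2625 + 85}{2} = \frac{3}{2} - 1355 = - \frac{2707}{2} \approx -1353.5$)
$G{\left(J \right)} = 2$
$G{\left(-109 \right)} + Q = 2 - \frac{2707}{2} = - \frac{2703}{2}$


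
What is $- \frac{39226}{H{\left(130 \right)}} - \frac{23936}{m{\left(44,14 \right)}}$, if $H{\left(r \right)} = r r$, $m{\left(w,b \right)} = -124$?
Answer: $\frac{49956797}{261950} \approx 190.71$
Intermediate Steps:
$H{\left(r \right)} = r^{2}$
$- \frac{39226}{H{\left(130 \right)}} - \frac{23936}{m{\left(44,14 \right)}} = - \frac{39226}{130^{2}} - \frac{23936}{-124} = - \frac{39226}{16900} - - \frac{5984}{31} = \left(-39226\right) \frac{1}{16900} + \frac{5984}{31} = - \frac{19613}{8450} + \frac{5984}{31} = \frac{49956797}{261950}$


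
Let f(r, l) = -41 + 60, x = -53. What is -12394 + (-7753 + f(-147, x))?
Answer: -20128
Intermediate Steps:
f(r, l) = 19
-12394 + (-7753 + f(-147, x)) = -12394 + (-7753 + 19) = -12394 - 7734 = -20128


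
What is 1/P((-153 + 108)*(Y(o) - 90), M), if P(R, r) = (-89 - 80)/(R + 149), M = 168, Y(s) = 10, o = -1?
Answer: -3749/169 ≈ -22.183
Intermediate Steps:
P(R, r) = -169/(149 + R)
1/P((-153 + 108)*(Y(o) - 90), M) = 1/(-169/(149 + (-153 + 108)*(10 - 90))) = 1/(-169/(149 - 45*(-80))) = 1/(-169/(149 + 3600)) = 1/(-169/3749) = -3749/169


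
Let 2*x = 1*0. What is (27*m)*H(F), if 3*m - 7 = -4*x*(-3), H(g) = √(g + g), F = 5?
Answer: 63*√10 ≈ 199.22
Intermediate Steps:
H(g) = √2*√g (H(g) = √(2*g) = √2*√g)
x = 0 (x = (1*0)/2 = (½)*0 = 0)
m = 7/3 (m = 7/3 + (-4*0*(-3))/3 = 7/3 + (0*(-3))/3 = 7/3 + (⅓)*0 = 7/3 + 0 = 7/3 ≈ 2.3333)
(27*m)*H(F) = (27*(7/3))*(√2*√5) = 63*√10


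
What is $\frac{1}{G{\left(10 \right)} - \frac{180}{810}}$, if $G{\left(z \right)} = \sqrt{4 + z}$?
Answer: $\frac{9}{565} + \frac{81 \sqrt{14}}{1130} \approx 0.28414$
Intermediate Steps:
$\frac{1}{G{\left(10 \right)} - \frac{180}{810}} = \frac{1}{\sqrt{4 + 10} - \frac{180}{810}} = \frac{1}{\sqrt{14} - \frac{2}{9}} = \frac{1}{- \frac{2}{9} + \sqrt{14}}$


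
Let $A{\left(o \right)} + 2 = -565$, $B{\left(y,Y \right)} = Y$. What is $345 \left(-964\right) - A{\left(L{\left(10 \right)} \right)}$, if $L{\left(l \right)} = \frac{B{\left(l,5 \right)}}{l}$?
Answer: $-332013$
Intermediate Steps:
$L{\left(l \right)} = \frac{5}{l}$
$A{\left(o \right)} = -567$ ($A{\left(o \right)} = -2 - 565 = -567$)
$345 \left(-964\right) - A{\left(L{\left(10 \right)} \right)} = 345 \left(-964\right) - -567 = -332580 + 567 = -332013$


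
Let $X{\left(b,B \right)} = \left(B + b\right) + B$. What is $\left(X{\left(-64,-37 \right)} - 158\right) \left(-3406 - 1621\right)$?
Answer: $1487992$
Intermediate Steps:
$X{\left(b,B \right)} = b + 2 B$
$\left(X{\left(-64,-37 \right)} - 158\right) \left(-3406 - 1621\right) = \left(\left(-64 + 2 \left(-37\right)\right) - 158\right) \left(-3406 - 1621\right) = \left(\left(-64 - 74\right) - 158\right) \left(-5027\right) = \left(-138 - 158\right) \left(-5027\right) = \left(-296\right) \left(-5027\right) = 1487992$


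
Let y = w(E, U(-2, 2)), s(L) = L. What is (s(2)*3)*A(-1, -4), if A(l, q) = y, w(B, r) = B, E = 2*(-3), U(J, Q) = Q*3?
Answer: -36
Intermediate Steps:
U(J, Q) = 3*Q
E = -6
y = -6
A(l, q) = -6
(s(2)*3)*A(-1, -4) = (2*3)*(-6) = 6*(-6) = -36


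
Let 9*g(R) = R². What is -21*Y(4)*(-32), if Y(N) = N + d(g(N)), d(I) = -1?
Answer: 2016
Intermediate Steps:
g(R) = R²/9
Y(N) = -1 + N (Y(N) = N - 1 = -1 + N)
-21*Y(4)*(-32) = -21*(-1 + 4)*(-32) = -21*3*(-32) = -63*(-32) = 2016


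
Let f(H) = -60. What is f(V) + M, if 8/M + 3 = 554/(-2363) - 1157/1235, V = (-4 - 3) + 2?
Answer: -7247425/117049 ≈ -61.918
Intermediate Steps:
V = -5 (V = -7 + 2 = -5)
M = -224485/117049 (M = 8/(-3 + (554/(-2363) - 1157/1235)) = 8/(-3 + (554*(-1/2363) - 1157*1/1235)) = 8/(-3 + (-554/2363 - 89/95)) = 8/(-3 - 262937/224485) = 8/(-936392/224485) = 8*(-224485/936392) = -224485/117049 ≈ -1.9179)
f(V) + M = -60 - 224485/117049 = -7247425/117049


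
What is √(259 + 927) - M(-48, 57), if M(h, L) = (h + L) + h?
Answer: 39 + √1186 ≈ 73.438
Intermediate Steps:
M(h, L) = L + 2*h (M(h, L) = (L + h) + h = L + 2*h)
√(259 + 927) - M(-48, 57) = √(259 + 927) - (57 + 2*(-48)) = √1186 - (57 - 96) = √1186 - 1*(-39) = √1186 + 39 = 39 + √1186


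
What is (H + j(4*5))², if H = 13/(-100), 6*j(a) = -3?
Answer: 3969/10000 ≈ 0.39690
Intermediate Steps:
j(a) = -½ (j(a) = (⅙)*(-3) = -½)
H = -13/100 (H = 13*(-1/100) = -13/100 ≈ -0.13000)
(H + j(4*5))² = (-13/100 - ½)² = (-63/100)² = 3969/10000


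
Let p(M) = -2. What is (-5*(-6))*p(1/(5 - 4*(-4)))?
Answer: -60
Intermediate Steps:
(-5*(-6))*p(1/(5 - 4*(-4))) = -5*(-6)*(-2) = 30*(-2) = -60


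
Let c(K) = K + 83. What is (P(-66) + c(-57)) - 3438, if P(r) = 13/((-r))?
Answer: -225179/66 ≈ -3411.8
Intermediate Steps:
P(r) = -13/r (P(r) = 13*(-1/r) = -13/r)
c(K) = 83 + K
(P(-66) + c(-57)) - 3438 = (-13/(-66) + (83 - 57)) - 3438 = (-13*(-1/66) + 26) - 3438 = (13/66 + 26) - 3438 = 1729/66 - 3438 = -225179/66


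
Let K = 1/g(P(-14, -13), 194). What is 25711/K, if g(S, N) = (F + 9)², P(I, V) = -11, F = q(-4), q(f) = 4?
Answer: 4345159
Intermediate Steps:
F = 4
g(S, N) = 169 (g(S, N) = (4 + 9)² = 13² = 169)
K = 1/169 ≈ 0.0059172
25711/K = 25711/(1/169) = 25711*169 = 4345159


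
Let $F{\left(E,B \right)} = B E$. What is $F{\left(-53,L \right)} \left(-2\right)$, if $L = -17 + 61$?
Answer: $4664$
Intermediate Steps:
$L = 44$
$F{\left(-53,L \right)} \left(-2\right) = 44 \left(-53\right) \left(-2\right) = \left(-2332\right) \left(-2\right) = 4664$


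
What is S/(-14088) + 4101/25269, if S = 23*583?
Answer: -93685711/118663224 ≈ -0.78951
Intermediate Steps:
S = 13409
S/(-14088) + 4101/25269 = 13409/(-14088) + 4101/25269 = 13409*(-1/14088) + 4101*(1/25269) = -13409/14088 + 1367/8423 = -93685711/118663224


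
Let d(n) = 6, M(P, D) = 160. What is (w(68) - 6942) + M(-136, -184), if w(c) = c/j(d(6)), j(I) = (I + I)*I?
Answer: -122059/18 ≈ -6781.1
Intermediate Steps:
j(I) = 2*I² (j(I) = (2*I)*I = 2*I²)
w(c) = c/72 (w(c) = c/((2*6²)) = c/((2*36)) = c/72)
(w(68) - 6942) + M(-136, -184) = ((1/72)*68 - 6942) + 160 = (17/18 - 6942) + 160 = -124939/18 + 160 = -122059/18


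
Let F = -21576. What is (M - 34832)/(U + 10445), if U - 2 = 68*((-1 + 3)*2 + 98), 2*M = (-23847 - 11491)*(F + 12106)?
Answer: 167290598/17383 ≈ 9623.8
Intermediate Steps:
M = 167325430 (M = ((-23847 - 11491)*(-21576 + 12106))/2 = (-35338*(-9470))/2 = (½)*334650860 = 167325430)
U = 6938 (U = 2 + 68*((-1 + 3)*2 + 98) = 2 + 68*(2*2 + 98) = 2 + 68*(4 + 98) = 2 + 68*102 = 2 + 6936 = 6938)
(M - 34832)/(U + 10445) = (167325430 - 34832)/(6938 + 10445) = 167290598/17383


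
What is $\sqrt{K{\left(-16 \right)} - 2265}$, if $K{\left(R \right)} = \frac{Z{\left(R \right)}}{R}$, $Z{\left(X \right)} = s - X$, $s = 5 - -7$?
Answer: $\frac{i \sqrt{9067}}{2} \approx 47.61 i$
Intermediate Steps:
$s = 12$ ($s = 5 + 7 = 12$)
$Z{\left(X \right)} = 12 - X$
$K{\left(R \right)} = \frac{12 - R}{R}$
$\sqrt{K{\left(-16 \right)} - 2265} = \sqrt{\frac{12 - -16}{-16} - 2265} = \sqrt{- \frac{12 + 16}{16} - 2265} = \sqrt{\left(- \frac{1}{16}\right) 28 - 2265} = \sqrt{- \frac{7}{4} - 2265} = \sqrt{- \frac{9067}{4}} = \frac{i \sqrt{9067}}{2}$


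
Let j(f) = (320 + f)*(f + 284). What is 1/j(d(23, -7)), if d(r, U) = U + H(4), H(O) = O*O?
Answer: 1/96397 ≈ 1.0374e-5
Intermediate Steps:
H(O) = O**2
d(r, U) = 16 + U (d(r, U) = U + 4**2 = U + 16 = 16 + U)
j(f) = (284 + f)*(320 + f) (j(f) = (320 + f)*(284 + f) = (284 + f)*(320 + f))
1/j(d(23, -7)) = 1/(90880 + (16 - 7)**2 + 604*(16 - 7)) = 1/(90880 + 9**2 + 604*9) = 1/(90880 + 81 + 5436) = 1/96397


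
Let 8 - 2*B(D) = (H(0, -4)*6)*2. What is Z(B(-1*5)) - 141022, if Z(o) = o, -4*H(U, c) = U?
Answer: -141018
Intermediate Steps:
H(U, c) = -U/4
B(D) = 4 (B(D) = 4 - -1/4*0*6*2/2 = 4 - 0*6*2/2 = 4 - 0*2 = 4 - 1/2*0 = 4 + 0 = 4)
Z(B(-1*5)) - 141022 = 4 - 141022 = -141018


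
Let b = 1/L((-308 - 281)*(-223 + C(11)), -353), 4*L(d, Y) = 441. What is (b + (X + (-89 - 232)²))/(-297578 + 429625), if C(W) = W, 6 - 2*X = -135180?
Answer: 75249598/58232727 ≈ 1.2922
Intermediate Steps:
X = 67593 (X = 3 - ½*(-135180) = 3 + 67590 = 67593)
L(d, Y) = 441/4 (L(d, Y) = (¼)*441 = 441/4)
b = 4/441 (b = 1/(441/4) = 4/441 ≈ 0.0090703)
(b + (X + (-89 - 232)²))/(-297578 + 429625) = (4/441 + (67593 + (-89 - 232)²))/(-297578 + 429625) = (4/441 + (67593 + (-321)²))/132047 = (4/441 + (67593 + 103041))*(1/132047) = (4/441 + 170634)*(1/132047) = (75249598/441)*(1/132047) = 75249598/58232727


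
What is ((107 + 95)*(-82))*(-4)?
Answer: 66256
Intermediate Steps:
((107 + 95)*(-82))*(-4) = (202*(-82))*(-4) = -16564*(-4) = 66256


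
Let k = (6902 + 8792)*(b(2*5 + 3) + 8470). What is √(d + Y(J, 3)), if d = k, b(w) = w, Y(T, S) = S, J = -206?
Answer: √133132205 ≈ 11538.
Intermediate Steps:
k = 133132202 (k = (6902 + 8792)*((2*5 + 3) + 8470) = 15694*((10 + 3) + 8470) = 15694*(13 + 8470) = 15694*8483 = 133132202)
d = 133132202
√(d + Y(J, 3)) = √(133132202 + 3) = √133132205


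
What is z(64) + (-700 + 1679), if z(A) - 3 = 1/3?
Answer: 2947/3 ≈ 982.33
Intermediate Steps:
z(A) = 10/3 (z(A) = 3 + 1/3 = 3 + ⅓ = 10/3)
z(64) + (-700 + 1679) = 10/3 + (-700 + 1679) = 10/3 + 979 = 2947/3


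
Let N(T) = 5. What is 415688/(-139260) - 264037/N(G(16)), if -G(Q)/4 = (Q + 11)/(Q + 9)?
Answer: -1838593553/34815 ≈ -52810.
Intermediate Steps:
G(Q) = -4*(11 + Q)/(9 + Q) (G(Q) = -4*(Q + 11)/(Q + 9) = -4*(11 + Q)/(9 + Q))
415688/(-139260) - 264037/N(G(16)) = 415688/(-139260) - 264037/5 = 415688*(-1/139260) - 264037*⅕ = -103922/34815 - 264037/5 = -1838593553/34815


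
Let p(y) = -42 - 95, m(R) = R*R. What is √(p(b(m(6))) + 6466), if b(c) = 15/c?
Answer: √6329 ≈ 79.555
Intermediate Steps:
m(R) = R²
p(y) = -137
√(p(b(m(6))) + 6466) = √(-137 + 6466) = √6329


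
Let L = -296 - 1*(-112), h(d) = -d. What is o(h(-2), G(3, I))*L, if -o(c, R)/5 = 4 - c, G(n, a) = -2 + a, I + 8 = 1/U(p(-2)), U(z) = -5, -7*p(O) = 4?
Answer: 1840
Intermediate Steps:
p(O) = -4/7 (p(O) = -⅐*4 = -4/7)
I = -41/5 (I = -8 + 1/(-5) = -8 - ⅕ = -41/5 ≈ -8.2000)
L = -184 (L = -296 + 112 = -184)
o(c, R) = -20 + 5*c (o(c, R) = -5*(4 - c) = -20 + 5*c)
o(h(-2), G(3, I))*L = (-20 + 5*(-1*(-2)))*(-184) = (-20 + 5*2)*(-184) = (-20 + 10)*(-184) = -10*(-184) = 1840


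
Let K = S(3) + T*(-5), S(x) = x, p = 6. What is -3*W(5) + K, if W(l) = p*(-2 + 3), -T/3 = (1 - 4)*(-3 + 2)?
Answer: 30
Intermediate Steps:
T = -9 (T = -3*(1 - 4)*(-3 + 2) = -(-9)*(-1) = -3*3 = -9)
W(l) = 6 (W(l) = 6*(-2 + 3) = 6*1 = 6)
K = 48 (K = 3 - 9*(-5) = 3 + 45 = 48)
-3*W(5) + K = -3*6 + 48 = -18 + 48 = 30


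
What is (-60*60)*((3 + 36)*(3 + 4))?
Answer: -982800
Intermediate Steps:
(-60*60)*((3 + 36)*(3 + 4)) = -140400*7 = -3600*273 = -982800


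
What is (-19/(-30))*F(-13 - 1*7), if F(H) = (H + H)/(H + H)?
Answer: 19/30 ≈ 0.63333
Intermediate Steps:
F(H) = 1 (F(H) = (2*H)/((2*H)) = (2*H)*(1/(2*H)) = 1)
(-19/(-30))*F(-13 - 1*7) = -19/(-30)*1 = -19*(-1/30)*1 = (19/30)*1 = 19/30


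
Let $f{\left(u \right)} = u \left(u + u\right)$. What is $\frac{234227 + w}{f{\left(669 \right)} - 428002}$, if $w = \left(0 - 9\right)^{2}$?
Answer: $\frac{58577}{116780} \approx 0.5016$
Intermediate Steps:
$f{\left(u \right)} = 2 u^{2}$ ($f{\left(u \right)} = u 2 u = 2 u^{2}$)
$w = 81$ ($w = \left(-9\right)^{2} = 81$)
$\frac{234227 + w}{f{\left(669 \right)} - 428002} = \frac{234227 + 81}{2 \cdot 669^{2} - 428002} = \frac{234308}{2 \cdot 447561 - 428002} = \frac{234308}{895122 - 428002} = \frac{234308}{467120} = 234308 \cdot \frac{1}{467120} = \frac{58577}{116780}$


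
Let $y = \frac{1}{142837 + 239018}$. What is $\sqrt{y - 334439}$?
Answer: $\frac{2 i \sqrt{12191408628694530}}{381855} \approx 578.31 i$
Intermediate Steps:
$y = \frac{1}{381855} \approx 2.6188 \cdot 10^{-6}$
$\sqrt{y - 334439} = \sqrt{\frac{1}{381855} - 334439} = \sqrt{- \frac{127707204344}{381855}} = \frac{2 i \sqrt{12191408628694530}}{381855}$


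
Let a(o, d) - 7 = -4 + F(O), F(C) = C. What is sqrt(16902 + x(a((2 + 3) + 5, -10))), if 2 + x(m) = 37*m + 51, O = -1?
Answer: 5*sqrt(681) ≈ 130.48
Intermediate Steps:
a(o, d) = 2 (a(o, d) = 7 + (-4 - 1) = 7 - 5 = 2)
x(m) = 49 + 37*m (x(m) = -2 + (37*m + 51) = -2 + (51 + 37*m) = 49 + 37*m)
sqrt(16902 + x(a((2 + 3) + 5, -10))) = sqrt(16902 + (49 + 37*2)) = sqrt(16902 + (49 + 74)) = sqrt(16902 + 123) = sqrt(17025) = 5*sqrt(681)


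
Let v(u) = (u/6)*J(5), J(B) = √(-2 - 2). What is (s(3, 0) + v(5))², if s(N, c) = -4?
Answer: 119/9 - 40*I/3 ≈ 13.222 - 13.333*I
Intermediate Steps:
J(B) = 2*I (J(B) = √(-4) = 2*I)
v(u) = I*u/3 (v(u) = (u/6)*(2*I) = I*u/3)
(s(3, 0) + v(5))² = (-4 + (⅓)*I*5)² = (-4 + 5*I/3)²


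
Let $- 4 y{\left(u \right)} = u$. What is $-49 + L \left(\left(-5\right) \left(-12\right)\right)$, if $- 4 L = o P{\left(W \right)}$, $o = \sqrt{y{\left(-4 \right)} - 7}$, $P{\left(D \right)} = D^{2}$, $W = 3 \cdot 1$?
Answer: $-49 - 135 i \sqrt{6} \approx -49.0 - 330.68 i$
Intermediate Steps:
$y{\left(u \right)} = - \frac{u}{4}$
$W = 3$
$o = i \sqrt{6}$ ($o = \sqrt{\left(- \frac{1}{4}\right) \left(-4\right) - 7} = \sqrt{1 - 7} = \sqrt{-6} = i \sqrt{6} \approx 2.4495 i$)
$L = - \frac{9 i \sqrt{6}}{4}$ ($L = - \frac{i \sqrt{6} \cdot 3^{2}}{4} = - \frac{i \sqrt{6} \cdot 9}{4} = - \frac{9 i \sqrt{6}}{4} \approx - 5.5114 i$)
$-49 + L \left(\left(-5\right) \left(-12\right)\right) = -49 + - \frac{9 i \sqrt{6}}{4} \left(\left(-5\right) \left(-12\right)\right) = -49 + - \frac{9 i \sqrt{6}}{4} \cdot 60 = -49 - 135 i \sqrt{6}$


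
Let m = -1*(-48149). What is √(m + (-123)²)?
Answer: √63278 ≈ 251.55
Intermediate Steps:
m = 48149
√(m + (-123)²) = √(48149 + (-123)²) = √(48149 + 15129) = √63278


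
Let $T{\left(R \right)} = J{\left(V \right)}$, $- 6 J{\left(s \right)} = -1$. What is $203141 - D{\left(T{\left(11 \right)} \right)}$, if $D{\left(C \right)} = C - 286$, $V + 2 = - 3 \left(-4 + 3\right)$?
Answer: $\frac{1220561}{6} \approx 2.0343 \cdot 10^{5}$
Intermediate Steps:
$V = 1$ ($V = -2 - 3 \left(-4 + 3\right) = -2 - -3 = -2 + 3 = 1$)
$J{\left(s \right)} = \frac{1}{6}$ ($J{\left(s \right)} = \left(- \frac{1}{6}\right) \left(-1\right) = \frac{1}{6}$)
$T{\left(R \right)} = \frac{1}{6}$
$D{\left(C \right)} = -286 + C$ ($D{\left(C \right)} = C - 286 = -286 + C$)
$203141 - D{\left(T{\left(11 \right)} \right)} = 203141 - \left(-286 + \frac{1}{6}\right) = 203141 - - \frac{1715}{6} = 203141 + \frac{1715}{6} = \frac{1220561}{6}$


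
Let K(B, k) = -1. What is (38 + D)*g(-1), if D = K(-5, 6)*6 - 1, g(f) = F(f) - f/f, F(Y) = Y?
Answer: -62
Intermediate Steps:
g(f) = -1 + f (g(f) = f - f/f = f - 1*1 = f - 1 = -1 + f)
D = -7 (D = -1*6 - 1 = -6 - 1 = -7)
(38 + D)*g(-1) = (38 - 7)*(-1 - 1) = 31*(-2) = -62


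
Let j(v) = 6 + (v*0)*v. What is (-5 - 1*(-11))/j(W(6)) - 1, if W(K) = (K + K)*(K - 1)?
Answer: 0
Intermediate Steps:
W(K) = 2*K*(-1 + K) (W(K) = (2*K)*(-1 + K) = 2*K*(-1 + K))
j(v) = 6 (j(v) = 6 + 0*v = 6 + 0 = 6)
(-5 - 1*(-11))/j(W(6)) - 1 = (-5 - 1*(-11))/6 - 1 = (-5 + 11)/6 - 1 = (⅙)*6 - 1 = 1 - 1 = 0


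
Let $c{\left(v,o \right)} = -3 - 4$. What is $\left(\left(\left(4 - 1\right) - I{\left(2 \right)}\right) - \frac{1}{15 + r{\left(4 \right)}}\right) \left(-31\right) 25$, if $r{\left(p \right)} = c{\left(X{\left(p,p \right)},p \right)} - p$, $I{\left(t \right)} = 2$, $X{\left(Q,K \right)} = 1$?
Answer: $- \frac{2325}{4} \approx -581.25$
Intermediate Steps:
$c{\left(v,o \right)} = -7$
$r{\left(p \right)} = -7 - p$
$\left(\left(\left(4 - 1\right) - I{\left(2 \right)}\right) - \frac{1}{15 + r{\left(4 \right)}}\right) \left(-31\right) 25 = \left(\left(\left(4 - 1\right) - 2\right) - \frac{1}{15 - 11}\right) \left(-31\right) 25 = \left(\left(3 - 2\right) - \frac{1}{15 - 11}\right) \left(-31\right) 25 = \left(1 - \frac{1}{15 - 11}\right) \left(-31\right) 25 = \left(1 - \frac{1}{4}\right) \left(-31\right) 25 = \frac{3}{4} \left(-31\right) 25 = \left(- \frac{93}{4}\right) 25 = - \frac{2325}{4}$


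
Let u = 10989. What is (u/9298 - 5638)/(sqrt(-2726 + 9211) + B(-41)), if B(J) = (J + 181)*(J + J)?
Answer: 60167982980/122532684167 + 10482227*sqrt(6485)/245065368334 ≈ 0.49448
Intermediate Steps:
B(J) = 2*J*(181 + J) (B(J) = (181 + J)*(2*J) = 2*J*(181 + J))
(u/9298 - 5638)/(sqrt(-2726 + 9211) + B(-41)) = (10989/9298 - 5638)/(sqrt(-2726 + 9211) + 2*(-41)*(181 - 41)) = (10989*(1/9298) - 5638)/(sqrt(6485) + 2*(-41)*140) = (10989/9298 - 5638)/(sqrt(6485) - 11480) = -52411135/(9298*(-11480 + sqrt(6485)))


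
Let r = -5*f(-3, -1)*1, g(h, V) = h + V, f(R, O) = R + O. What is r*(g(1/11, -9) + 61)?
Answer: 11460/11 ≈ 1041.8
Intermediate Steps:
f(R, O) = O + R
g(h, V) = V + h
r = 20 (r = -5*(-1 - 3)*1 = -5*(-4)*1 = 20*1 = 20)
r*(g(1/11, -9) + 61) = 20*((-9 + 1/11) + 61) = 20*(-98/11 + 61) = 20*(573/11) = 11460/11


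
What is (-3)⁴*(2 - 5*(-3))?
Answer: 1377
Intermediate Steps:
(-3)⁴*(2 - 5*(-3)) = 81*(2 + 15) = 81*17 = 1377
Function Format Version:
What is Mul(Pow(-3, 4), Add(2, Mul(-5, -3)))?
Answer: 1377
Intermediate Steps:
Mul(Pow(-3, 4), Add(2, Mul(-5, -3))) = Mul(81, Add(2, 15)) = Mul(81, 17) = 1377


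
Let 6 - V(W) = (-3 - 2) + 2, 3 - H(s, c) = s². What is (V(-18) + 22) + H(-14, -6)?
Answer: -162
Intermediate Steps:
H(s, c) = 3 - s²
V(W) = 9 (V(W) = 6 - ((-3 - 2) + 2) = 6 - (-5 + 2) = 6 - 1*(-3) = 6 + 3 = 9)
(V(-18) + 22) + H(-14, -6) = (9 + 22) + (3 - 1*(-14)²) = 31 + (3 - 1*196) = 31 + (3 - 196) = 31 - 193 = -162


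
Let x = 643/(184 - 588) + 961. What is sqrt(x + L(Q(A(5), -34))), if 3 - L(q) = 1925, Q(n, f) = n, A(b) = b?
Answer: I*sqrt(39277587)/202 ≈ 31.026*I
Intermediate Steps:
L(q) = -1922 (L(q) = 3 - 1*1925 = 3 - 1925 = -1922)
x = 387601/404 (x = 643/(-404) + 961 = -1/404*643 + 961 = -643/404 + 961 = 387601/404 ≈ 959.41)
sqrt(x + L(Q(A(5), -34))) = sqrt(387601/404 - 1922) = sqrt(-388887/404) = I*sqrt(39277587)/202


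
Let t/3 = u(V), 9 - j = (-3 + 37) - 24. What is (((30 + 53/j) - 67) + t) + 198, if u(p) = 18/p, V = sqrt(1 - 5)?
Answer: 108 - 27*I ≈ 108.0 - 27.0*I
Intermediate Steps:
j = -1 (j = 9 - ((-3 + 37) - 24) = 9 - (34 - 24) = 9 - 1*10 = 9 - 10 = -1)
V = 2*I (V = sqrt(-4) = 2*I ≈ 2.0*I)
t = -27*I (t = 3*(18/((2*I))) = 3*(18*(-I/2)) = 3*(-9*I) = -27*I ≈ -27.0*I)
(((30 + 53/j) - 67) + t) + 198 = (((30 + 53/(-1)) - 67) - 27*I) + 198 = (((30 + 53*(-1)) - 67) - 27*I) + 198 = (((30 - 53) - 67) - 27*I) + 198 = ((-23 - 67) - 27*I) + 198 = (-90 - 27*I) + 198 = 108 - 27*I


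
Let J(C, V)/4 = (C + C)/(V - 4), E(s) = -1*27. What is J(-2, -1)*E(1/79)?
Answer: -432/5 ≈ -86.400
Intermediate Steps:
E(s) = -27
J(C, V) = 8*C/(-4 + V) (J(C, V) = 4*((C + C)/(V - 4)) = 4*((2*C)/(-4 + V)) = 4*(2*C/(-4 + V)) = 8*C/(-4 + V))
J(-2, -1)*E(1/79) = (8*(-2)/(-4 - 1))*(-27) = (8*(-2)/(-5))*(-27) = (8*(-2)*(-⅕))*(-27) = (16/5)*(-27) = -432/5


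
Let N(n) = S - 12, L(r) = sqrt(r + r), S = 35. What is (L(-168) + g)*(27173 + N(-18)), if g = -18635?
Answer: -506797460 + 108784*I*sqrt(21) ≈ -5.068e+8 + 4.9851e+5*I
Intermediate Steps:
L(r) = sqrt(2)*sqrt(r) (L(r) = sqrt(2*r) = sqrt(2)*sqrt(r))
N(n) = 23 (N(n) = 35 - 12 = 23)
(L(-168) + g)*(27173 + N(-18)) = (sqrt(2)*sqrt(-168) - 18635)*(27173 + 23) = (sqrt(2)*(2*I*sqrt(42)) - 18635)*27196 = (4*I*sqrt(21) - 18635)*27196 = (-18635 + 4*I*sqrt(21))*27196 = -506797460 + 108784*I*sqrt(21)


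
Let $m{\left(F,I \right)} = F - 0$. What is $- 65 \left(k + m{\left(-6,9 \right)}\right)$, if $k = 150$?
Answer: $-9360$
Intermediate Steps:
$m{\left(F,I \right)} = F$ ($m{\left(F,I \right)} = F + 0 = F$)
$- 65 \left(k + m{\left(-6,9 \right)}\right) = - 65 \left(150 - 6\right) = \left(-65\right) 144 = -9360$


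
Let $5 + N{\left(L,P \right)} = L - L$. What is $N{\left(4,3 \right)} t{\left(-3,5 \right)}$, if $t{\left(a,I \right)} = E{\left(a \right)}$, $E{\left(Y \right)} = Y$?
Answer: $15$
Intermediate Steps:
$N{\left(L,P \right)} = -5$ ($N{\left(L,P \right)} = -5 + \left(L - L\right) = -5 + 0 = -5$)
$t{\left(a,I \right)} = a$
$N{\left(4,3 \right)} t{\left(-3,5 \right)} = \left(-5\right) \left(-3\right) = 15$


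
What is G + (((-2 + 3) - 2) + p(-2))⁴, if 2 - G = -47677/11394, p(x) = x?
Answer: 993379/11394 ≈ 87.184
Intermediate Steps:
G = 70465/11394 (G = 2 - (-47677)/11394 = 2 - 1*(-47677/11394) = 2 + 47677/11394 = 70465/11394 ≈ 6.1844)
G + (((-2 + 3) - 2) + p(-2))⁴ = 70465/11394 + (((-2 + 3) - 2) - 2)⁴ = 70465/11394 + ((1 - 2) - 2)⁴ = 70465/11394 + (-1 - 2)⁴ = 70465/11394 + (-3)⁴ = 70465/11394 + 81 = 993379/11394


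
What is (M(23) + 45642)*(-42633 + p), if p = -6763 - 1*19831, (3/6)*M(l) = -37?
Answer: -3154535936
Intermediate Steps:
M(l) = -74 (M(l) = 2*(-37) = -74)
p = -26594 (p = -6763 - 19831 = -26594)
(M(23) + 45642)*(-42633 + p) = (-74 + 45642)*(-42633 - 26594) = 45568*(-69227) = -3154535936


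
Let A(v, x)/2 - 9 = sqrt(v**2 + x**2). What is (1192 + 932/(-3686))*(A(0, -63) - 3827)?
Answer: -8089304370/1843 ≈ -4.3892e+6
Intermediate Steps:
A(v, x) = 18 + 2*sqrt(v**2 + x**2)
(1192 + 932/(-3686))*(A(0, -63) - 3827) = (1192 + 932/(-3686))*((18 + 2*sqrt(0**2 + (-63)**2)) - 3827) = (1192 + 932*(-1/3686))*((18 + 2*sqrt(0 + 3969)) - 3827) = (1192 - 466/1843)*((18 + 2*sqrt(3969)) - 3827) = 2196390*((18 + 2*63) - 3827)/1843 = 2196390*((18 + 126) - 3827)/1843 = 2196390*(144 - 3827)/1843 = (2196390/1843)*(-3683) = -8089304370/1843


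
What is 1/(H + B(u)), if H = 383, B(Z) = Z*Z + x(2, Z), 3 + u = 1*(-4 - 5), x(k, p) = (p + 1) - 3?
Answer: 1/513 ≈ 0.0019493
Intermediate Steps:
x(k, p) = -2 + p (x(k, p) = (1 + p) - 3 = -2 + p)
u = -12 (u = -3 + 1*(-4 - 5) = -3 + 1*(-9) = -3 - 9 = -12)
B(Z) = -2 + Z + Z**2 (B(Z) = Z*Z + (-2 + Z) = Z**2 + (-2 + Z) = -2 + Z + Z**2)
1/(H + B(u)) = 1/(383 + (-2 - 12 + (-12)**2)) = 1/(383 + (-2 - 12 + 144)) = 1/(383 + 130) = 1/513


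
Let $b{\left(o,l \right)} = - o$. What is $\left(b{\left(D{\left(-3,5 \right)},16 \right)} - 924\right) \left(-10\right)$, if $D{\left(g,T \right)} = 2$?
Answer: $9260$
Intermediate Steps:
$\left(b{\left(D{\left(-3,5 \right)},16 \right)} - 924\right) \left(-10\right) = \left(\left(-1\right) 2 - 924\right) \left(-10\right) = \left(-2 - 924\right) \left(-10\right) = \left(-926\right) \left(-10\right) = 9260$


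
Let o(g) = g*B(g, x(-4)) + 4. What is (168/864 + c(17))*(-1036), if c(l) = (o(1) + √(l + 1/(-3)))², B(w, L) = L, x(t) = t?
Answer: -157213/9 ≈ -17468.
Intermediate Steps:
o(g) = 4 - 4*g (o(g) = g*(-4) + 4 = -4*g + 4 = 4 - 4*g)
c(l) = -⅓ + l (c(l) = ((4 - 4*1) + √(l + 1/(-3)))² = ((4 - 4) + √(l + 1*(-⅓)))² = (0 + √(l - ⅓))² = (0 + √(-⅓ + l))² = (√(-⅓ + l))² = -⅓ + l)
(168/864 + c(17))*(-1036) = (168/864 + (-⅓ + 17))*(-1036) = (168*(1/864) + 50/3)*(-1036) = (7/36 + 50/3)*(-1036) = (607/36)*(-1036) = -157213/9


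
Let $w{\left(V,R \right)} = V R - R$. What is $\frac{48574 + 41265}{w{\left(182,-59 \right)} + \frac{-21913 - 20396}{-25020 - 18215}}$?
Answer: $- \frac{3884189165}{461664256} \approx -8.4135$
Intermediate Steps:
$w{\left(V,R \right)} = - R + R V$ ($w{\left(V,R \right)} = R V - R = - R + R V$)
$\frac{48574 + 41265}{w{\left(182,-59 \right)} + \frac{-21913 - 20396}{-25020 - 18215}} = \frac{48574 + 41265}{- 59 \left(-1 + 182\right) + \frac{-21913 - 20396}{-25020 - 18215}} = \frac{89839}{\left(-59\right) 181 - \frac{42309}{-43235}} = \frac{89839}{-10679 - - \frac{42309}{43235}} = \frac{89839}{-10679 + \frac{42309}{43235}} = \frac{89839}{- \frac{461664256}{43235}} = 89839 \left(- \frac{43235}{461664256}\right) = - \frac{3884189165}{461664256}$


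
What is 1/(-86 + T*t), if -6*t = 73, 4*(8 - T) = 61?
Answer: 24/53 ≈ 0.45283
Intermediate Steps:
T = -29/4 (T = 8 - 1/4*61 = 8 - 61/4 = -29/4 ≈ -7.2500)
t = -73/6 (t = -1/6*73 = -73/6 ≈ -12.167)
1/(-86 + T*t) = 1/(-86 - 29/4*(-73/6)) = 1/(-86 + 2117/24) = 1/(53/24) = 24/53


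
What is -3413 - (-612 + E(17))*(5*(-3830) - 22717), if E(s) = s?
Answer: -24914278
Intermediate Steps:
-3413 - (-612 + E(17))*(5*(-3830) - 22717) = -3413 - (-612 + 17)*(5*(-3830) - 22717) = -3413 - (-595)*(-19150 - 22717) = -3413 - (-595)*(-41867) = -3413 - 1*24910865 = -3413 - 24910865 = -24914278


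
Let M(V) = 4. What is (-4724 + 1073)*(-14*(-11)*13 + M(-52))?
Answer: -7323906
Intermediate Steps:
(-4724 + 1073)*(-14*(-11)*13 + M(-52)) = (-4724 + 1073)*(-14*(-11)*13 + 4) = -3651*(154*13 + 4) = -3651*(2002 + 4) = -3651*2006 = -7323906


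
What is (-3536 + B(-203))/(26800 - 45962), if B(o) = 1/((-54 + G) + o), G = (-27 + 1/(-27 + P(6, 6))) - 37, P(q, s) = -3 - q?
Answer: 20432794/110727617 ≈ 0.18453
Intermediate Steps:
G = -2305/36 (G = (-27 + 1/(-27 + (-3 - 1*6))) - 37 = (-27 + 1/(-27 + (-3 - 6))) - 37 = (-27 + 1/(-27 - 9)) - 37 = (-27 + 1/(-36)) - 37 = (-27 - 1/36) - 37 = -973/36 - 37 = -2305/36 ≈ -64.028)
B(o) = 1/(-4249/36 + o) (B(o) = 1/((-54 - 2305/36) + o) = 1/(-4249/36 + o))
(-3536 + B(-203))/(26800 - 45962) = (-3536 + 36/(-4249 + 36*(-203)))/(26800 - 45962) = (-3536 + 36/(-4249 - 7308))/(-19162) = (-3536 + 36/(-11557))*(-1/19162) = (-3536 + 36*(-1/11557))*(-1/19162) = (-3536 - 36/11557)*(-1/19162) = -40865588/11557*(-1/19162) = 20432794/110727617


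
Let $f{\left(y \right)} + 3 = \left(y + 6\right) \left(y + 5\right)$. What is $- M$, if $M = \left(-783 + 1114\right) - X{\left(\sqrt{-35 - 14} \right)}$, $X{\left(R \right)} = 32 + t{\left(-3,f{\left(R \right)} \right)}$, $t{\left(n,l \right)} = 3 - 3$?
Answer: $-299$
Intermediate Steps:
$f{\left(y \right)} = -3 + \left(5 + y\right) \left(6 + y\right)$ ($f{\left(y \right)} = -3 + \left(y + 6\right) \left(y + 5\right) = -3 + \left(6 + y\right) \left(5 + y\right) = -3 + \left(5 + y\right) \left(6 + y\right)$)
$t{\left(n,l \right)} = 0$ ($t{\left(n,l \right)} = 3 - 3 = 0$)
$X{\left(R \right)} = 32$ ($X{\left(R \right)} = 32 + 0 = 32$)
$M = 299$ ($M = \left(-783 + 1114\right) - 32 = 331 - 32 = 299$)
$- M = \left(-1\right) 299 = -299$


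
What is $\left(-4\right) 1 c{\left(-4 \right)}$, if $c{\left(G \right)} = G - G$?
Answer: $0$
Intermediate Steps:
$c{\left(G \right)} = 0$
$\left(-4\right) 1 c{\left(-4 \right)} = \left(-4\right) 1 \cdot 0 = \left(-4\right) 0 = 0$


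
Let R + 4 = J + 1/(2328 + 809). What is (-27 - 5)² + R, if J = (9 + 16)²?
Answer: 5160366/3137 ≈ 1645.0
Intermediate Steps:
J = 625 (J = 25² = 625)
R = 1948078/3137 (R = -4 + (625 + 1/(2328 + 809)) = -4 + (625 + 1/3137) = -4 + 1960626/3137 = 1948078/3137 ≈ 621.00)
(-27 - 5)² + R = (-27 - 5)² + 1948078/3137 = (-32)² + 1948078/3137 = 1024 + 1948078/3137 = 5160366/3137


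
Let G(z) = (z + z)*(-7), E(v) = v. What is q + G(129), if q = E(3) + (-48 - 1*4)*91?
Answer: -6535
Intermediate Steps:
q = -4729 (q = 3 + (-48 - 1*4)*91 = 3 + (-48 - 4)*91 = 3 - 52*91 = 3 - 4732 = -4729)
G(z) = -14*z (G(z) = (2*z)*(-7) = -14*z)
q + G(129) = -4729 - 14*129 = -4729 - 1806 = -6535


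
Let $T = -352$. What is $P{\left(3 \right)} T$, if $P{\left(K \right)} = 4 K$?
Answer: $-4224$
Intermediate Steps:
$P{\left(3 \right)} T = 4 \cdot 3 \left(-352\right) = 12 \left(-352\right) = -4224$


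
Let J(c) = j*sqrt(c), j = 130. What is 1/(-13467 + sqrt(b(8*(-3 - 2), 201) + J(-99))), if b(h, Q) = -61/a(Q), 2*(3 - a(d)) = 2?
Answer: 2/(-26934 + sqrt(2)*sqrt(-61 + 780*I*sqrt(11))) ≈ -7.4394e-5 - 1.4242e-7*I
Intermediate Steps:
a(d) = 2 (a(d) = 3 - 1/2*2 = 3 - 1 = 2)
J(c) = 130*sqrt(c)
b(h, Q) = -61/2
1/(-13467 + sqrt(b(8*(-3 - 2), 201) + J(-99))) = 1/(-13467 + sqrt(-61/2 + 130*sqrt(-99))) = 1/(-13467 + sqrt(-61/2 + 130*(3*I*sqrt(11)))) = 1/(-13467 + sqrt(-61/2 + 390*I*sqrt(11)))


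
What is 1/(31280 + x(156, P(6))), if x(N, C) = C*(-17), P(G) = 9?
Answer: 1/31127 ≈ 3.2126e-5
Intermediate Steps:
x(N, C) = -17*C
1/(31280 + x(156, P(6))) = 1/(31280 - 17*9) = 1/(31280 - 153) = 1/31127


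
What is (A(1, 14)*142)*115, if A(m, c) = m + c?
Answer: 244950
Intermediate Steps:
A(m, c) = c + m
(A(1, 14)*142)*115 = ((14 + 1)*142)*115 = (15*142)*115 = 2130*115 = 244950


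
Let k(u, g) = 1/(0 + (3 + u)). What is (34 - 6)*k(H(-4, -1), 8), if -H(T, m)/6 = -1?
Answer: 28/9 ≈ 3.1111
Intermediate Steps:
H(T, m) = 6 (H(T, m) = -6*(-1) = 6)
k(u, g) = 1/(3 + u)
(34 - 6)*k(H(-4, -1), 8) = (34 - 6)/(3 + 6) = 28/9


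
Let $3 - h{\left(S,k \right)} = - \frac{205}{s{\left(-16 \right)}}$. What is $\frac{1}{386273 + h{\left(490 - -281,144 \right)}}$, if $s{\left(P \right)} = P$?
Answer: $\frac{16}{6180211} \approx 2.5889 \cdot 10^{-6}$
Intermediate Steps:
$h{\left(S,k \right)} = - \frac{157}{16}$ ($h{\left(S,k \right)} = 3 - - \frac{205}{-16} = 3 - \left(-205\right) \left(- \frac{1}{16}\right) = 3 - \frac{205}{16} = - \frac{157}{16}$)
$\frac{1}{386273 + h{\left(490 - -281,144 \right)}} = \frac{1}{386273 - \frac{157}{16}} = \frac{1}{\frac{6180211}{16}} = \frac{16}{6180211}$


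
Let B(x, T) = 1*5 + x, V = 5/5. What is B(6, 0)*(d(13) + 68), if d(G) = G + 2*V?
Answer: 913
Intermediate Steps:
V = 1 (V = 5*(1/5) = 1)
d(G) = 2 + G (d(G) = G + 2*1 = G + 2 = 2 + G)
B(x, T) = 5 + x
B(6, 0)*(d(13) + 68) = (5 + 6)*((2 + 13) + 68) = 11*(15 + 68) = 11*83 = 913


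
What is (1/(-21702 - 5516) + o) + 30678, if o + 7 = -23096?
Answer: 206176349/27218 ≈ 7575.0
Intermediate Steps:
o = -23103 (o = -7 - 23096 = -23103)
(1/(-21702 - 5516) + o) + 30678 = (1/(-21702 - 5516) - 23103) + 30678 = (1/(-27218) - 23103) + 30678 = (-1/27218 - 23103) + 30678 = -628817455/27218 + 30678 = 206176349/27218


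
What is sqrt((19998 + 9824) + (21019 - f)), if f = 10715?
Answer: sqrt(40126) ≈ 200.31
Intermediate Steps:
sqrt((19998 + 9824) + (21019 - f)) = sqrt((19998 + 9824) + (21019 - 1*10715)) = sqrt(29822 + (21019 - 10715)) = sqrt(29822 + 10304) = sqrt(40126)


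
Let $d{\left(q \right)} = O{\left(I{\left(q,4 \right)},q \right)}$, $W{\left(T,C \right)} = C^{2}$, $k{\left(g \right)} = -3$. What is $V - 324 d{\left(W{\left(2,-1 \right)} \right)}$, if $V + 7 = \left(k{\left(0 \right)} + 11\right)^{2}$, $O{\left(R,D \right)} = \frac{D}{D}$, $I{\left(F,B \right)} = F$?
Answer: $-267$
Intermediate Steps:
$O{\left(R,D \right)} = 1$
$V = 57$ ($V = -7 + \left(-3 + 11\right)^{2} = -7 + 8^{2} = -7 + 64 = 57$)
$d{\left(q \right)} = 1$
$V - 324 d{\left(W{\left(2,-1 \right)} \right)} = 57 - 324 = -267$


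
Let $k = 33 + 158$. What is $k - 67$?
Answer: $124$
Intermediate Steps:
$k = 191$
$k - 67 = 191 - 67 = 124$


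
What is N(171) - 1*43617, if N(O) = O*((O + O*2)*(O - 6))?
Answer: 14430678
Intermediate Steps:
N(O) = 3*O²*(-6 + O) (N(O) = O*((O + 2*O)*(-6 + O)) = O*((3*O)*(-6 + O)) = O*(3*O*(-6 + O)) = 3*O²*(-6 + O))
N(171) - 1*43617 = 3*171²*(-6 + 171) - 1*43617 = 3*29241*165 - 43617 = 14474295 - 43617 = 14430678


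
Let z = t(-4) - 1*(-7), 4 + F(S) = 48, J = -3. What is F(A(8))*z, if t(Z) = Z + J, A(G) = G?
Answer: 0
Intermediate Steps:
F(S) = 44 (F(S) = -4 + 48 = 44)
t(Z) = -3 + Z (t(Z) = Z - 3 = -3 + Z)
z = 0 (z = (-3 - 4) - 1*(-7) = -7 + 7 = 0)
F(A(8))*z = 44*0 = 0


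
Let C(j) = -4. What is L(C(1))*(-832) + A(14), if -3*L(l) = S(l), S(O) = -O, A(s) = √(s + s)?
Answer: 3328/3 + 2*√7 ≈ 1114.6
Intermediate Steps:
A(s) = √2*√s (A(s) = √(2*s) = √2*√s)
L(l) = l/3 (L(l) = -(-1)*l/3 = l/3)
L(C(1))*(-832) + A(14) = ((⅓)*(-4))*(-832) + √2*√14 = -4/3*(-832) + 2*√7 = 3328/3 + 2*√7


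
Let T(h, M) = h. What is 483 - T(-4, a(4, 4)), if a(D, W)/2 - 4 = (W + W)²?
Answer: 487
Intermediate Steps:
a(D, W) = 8 + 8*W² (a(D, W) = 8 + 2*(W + W)² = 8 + 2*(2*W)² = 8 + 2*(4*W²) = 8 + 8*W²)
483 - T(-4, a(4, 4)) = 483 - 1*(-4) = 483 + 4 = 487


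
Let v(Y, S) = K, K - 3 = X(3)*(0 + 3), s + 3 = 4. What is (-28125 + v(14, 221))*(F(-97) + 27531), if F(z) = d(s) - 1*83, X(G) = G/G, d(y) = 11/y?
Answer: -772119621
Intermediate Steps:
s = 1 (s = -3 + 4 = 1)
X(G) = 1
K = 6 (K = 3 + 1*(0 + 3) = 3 + 1*3 = 3 + 3 = 6)
F(z) = -72 (F(z) = 11/1 - 1*83 = 11*1 - 83 = 11 - 83 = -72)
v(Y, S) = 6
(-28125 + v(14, 221))*(F(-97) + 27531) = (-28125 + 6)*(-72 + 27531) = -28119*27459 = -772119621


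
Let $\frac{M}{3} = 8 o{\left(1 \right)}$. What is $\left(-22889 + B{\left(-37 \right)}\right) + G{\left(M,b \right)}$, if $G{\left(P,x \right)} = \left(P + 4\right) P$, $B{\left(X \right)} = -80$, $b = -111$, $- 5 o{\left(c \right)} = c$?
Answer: $- \frac{574129}{25} \approx -22965.0$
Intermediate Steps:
$o{\left(c \right)} = - \frac{c}{5}$
$M = - \frac{24}{5}$ ($M = 3 \cdot 8 \left(\left(- \frac{1}{5}\right) 1\right) = 3 \cdot 8 \left(- \frac{1}{5}\right) = 3 \left(- \frac{8}{5}\right) = - \frac{24}{5} \approx -4.8$)
$G{\left(P,x \right)} = P \left(4 + P\right)$ ($G{\left(P,x \right)} = \left(4 + P\right) P = P \left(4 + P\right)$)
$\left(-22889 + B{\left(-37 \right)}\right) + G{\left(M,b \right)} = \left(-22889 - 80\right) - \frac{24 \left(4 - \frac{24}{5}\right)}{5} = -22969 - - \frac{96}{25} = -22969 + \frac{96}{25} = - \frac{574129}{25}$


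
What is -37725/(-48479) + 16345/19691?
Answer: 219318890/136371427 ≈ 1.6082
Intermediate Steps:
-37725/(-48479) + 16345/19691 = -37725*(-1/48479) + 16345*(1/19691) = 37725/48479 + 2335/2813 = 219318890/136371427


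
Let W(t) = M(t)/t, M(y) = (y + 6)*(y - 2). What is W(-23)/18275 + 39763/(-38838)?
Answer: -39364445/38410782 ≈ -1.0248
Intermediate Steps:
M(y) = (-2 + y)*(6 + y) (M(y) = (6 + y)*(-2 + y) = (-2 + y)*(6 + y))
W(t) = (-12 + t² + 4*t)/t
W(-23)/18275 + 39763/(-38838) = (4 - 23 - 12/(-23))/18275 + 39763/(-38838) = (4 - 23 - 12*(-1/23))*(1/18275) + 39763*(-1/38838) = (4 - 23 + 12/23)*(1/18275) - 39763/38838 = -425/23*1/18275 - 39763/38838 = -1/989 - 39763/38838 = -39364445/38410782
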